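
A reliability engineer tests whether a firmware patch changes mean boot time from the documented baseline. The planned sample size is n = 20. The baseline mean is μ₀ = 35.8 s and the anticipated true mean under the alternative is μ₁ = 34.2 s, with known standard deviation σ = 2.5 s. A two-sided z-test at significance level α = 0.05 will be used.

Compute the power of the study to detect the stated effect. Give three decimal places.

Power ≈ 0.817

Standardized effect: d = |μ₁ − μ₀| / σ = |34.2 − 35.8| / 2.5 = 0.6400
Noncentrality parameter: λ = d·√n = 0.6400 × √20 = 2.8622
Two-sided α = 0.05 → critical value z_{0.025} = 1.960.
Power = Φ(λ − 1.960) + Φ(−λ − 1.960) = Φ(0.902) + Φ(-4.822) = 0.8165 + 0.0000 = 0.8165.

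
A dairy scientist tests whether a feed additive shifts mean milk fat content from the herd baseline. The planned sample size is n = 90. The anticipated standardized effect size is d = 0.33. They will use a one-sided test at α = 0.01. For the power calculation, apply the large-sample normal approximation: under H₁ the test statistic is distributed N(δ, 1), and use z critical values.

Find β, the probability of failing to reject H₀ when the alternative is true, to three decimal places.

Noncentrality parameter: δ = d·√n = 0.33 × √90 = 3.1307
One-sided α = 0.01 → critical value z_{0.01} = 2.326.
Power = P(Z > 2.326 − δ) = Φ(0.804) = 0.7894.
Type II error: β = 1 − power = 1 − 0.7894 = 0.2106.

β ≈ 0.211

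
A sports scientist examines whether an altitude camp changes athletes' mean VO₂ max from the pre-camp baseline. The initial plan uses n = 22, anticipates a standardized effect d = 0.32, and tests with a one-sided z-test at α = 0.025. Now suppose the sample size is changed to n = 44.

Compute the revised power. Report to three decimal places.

Power ≈ 0.565

With n = 44: δ = d·√n = 0.32 × √44 = 2.1226. Critical value z_{0.025} = 1.960.
Revised power = P(Z > 1.960 − δ) = Φ(0.163) = 0.5646.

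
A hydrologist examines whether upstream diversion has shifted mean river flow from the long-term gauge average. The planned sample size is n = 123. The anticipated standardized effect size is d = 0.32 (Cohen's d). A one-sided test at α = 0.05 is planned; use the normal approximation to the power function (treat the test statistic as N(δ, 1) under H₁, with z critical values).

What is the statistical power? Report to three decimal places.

Noncentrality parameter: δ = d·√n = 0.32 × √123 = 3.5490
Critical value for a one-sided test at α = 0.05: z_α = 1.645.
Power = P(Z > 1.645 − δ) = Φ(1.904) = 0.9716.

Power ≈ 0.972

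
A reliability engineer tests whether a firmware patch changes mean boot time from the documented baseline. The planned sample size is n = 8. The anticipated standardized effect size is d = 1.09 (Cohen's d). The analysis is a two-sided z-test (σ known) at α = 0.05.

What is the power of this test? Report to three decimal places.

Noncentrality parameter: δ = d·√n = 1.09 × √8 = 3.0830
Critical value for a two-sided test at α = 0.05: z_{α/2} = 1.960.
Power = Φ(δ − 1.960) + Φ(−δ − 1.960) = Φ(1.123) + Φ(-5.043) = 0.8693 + 0.0000 = 0.8693.

Power ≈ 0.869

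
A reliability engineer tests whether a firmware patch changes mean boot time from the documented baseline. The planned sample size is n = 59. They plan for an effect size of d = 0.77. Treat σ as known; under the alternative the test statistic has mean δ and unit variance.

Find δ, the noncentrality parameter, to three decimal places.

The noncentrality parameter scales effect size by the design's sample-size factor: δ = d·√n = 0.77 × √59 = 5.9145

δ ≈ 5.914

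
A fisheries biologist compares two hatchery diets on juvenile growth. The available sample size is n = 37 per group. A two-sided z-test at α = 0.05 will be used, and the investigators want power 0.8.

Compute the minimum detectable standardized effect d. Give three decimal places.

d ≈ 0.651

Need Φ(δ − 1.960) = 0.8, so δ = 1.960 + 0.842 = 2.802.
(The second rejection-region term Φ(−δ − z_{α/2}) is negligible and dropped.)
δ = d·√(n/2) ⇒ d = δ/√(n/2) = 2.802/√(37/2) = 0.6514.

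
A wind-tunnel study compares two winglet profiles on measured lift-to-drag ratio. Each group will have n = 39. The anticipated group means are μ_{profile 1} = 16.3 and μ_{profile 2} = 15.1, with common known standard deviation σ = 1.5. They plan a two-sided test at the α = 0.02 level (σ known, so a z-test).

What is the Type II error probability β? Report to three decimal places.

β ≈ 0.114

Standardized effect: d = |μ_{profile 1} − μ_{profile 2}| / σ = |16.3 − 15.1| / 1.5 = 0.8000
Noncentrality parameter: λ = d·√(n/2) = 0.8000 × √(39/2) = 3.5327
Two-sided α = 0.02 → critical value z_{0.01} = 2.326.
Power = Φ(λ − 2.326) + Φ(−λ − 2.326) = Φ(1.206) + Φ(-5.859) = 0.8862 + 0.0000 = 0.8862.
Type II error: β = 1 − power = 1 − 0.8862 = 0.1138.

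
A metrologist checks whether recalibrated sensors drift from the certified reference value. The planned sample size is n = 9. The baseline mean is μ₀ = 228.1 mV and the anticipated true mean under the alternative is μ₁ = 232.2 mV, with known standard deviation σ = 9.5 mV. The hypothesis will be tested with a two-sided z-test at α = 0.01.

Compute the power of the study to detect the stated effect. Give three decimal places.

Standardized effect: d = |μ₁ − μ₀| / σ = |232.2 − 228.1| / 9.5 = 0.4316
Noncentrality parameter: δ = d·√n = 0.4316 × √9 = 1.2947
Critical value for a two-sided test at α = 0.01: z_{α/2} = 2.576.
Power = Φ(δ − 2.576) + Φ(−δ − 2.576) = Φ(-1.281) + Φ(-3.871) = 0.1001 + 0.0001 = 0.1001.

Power ≈ 0.100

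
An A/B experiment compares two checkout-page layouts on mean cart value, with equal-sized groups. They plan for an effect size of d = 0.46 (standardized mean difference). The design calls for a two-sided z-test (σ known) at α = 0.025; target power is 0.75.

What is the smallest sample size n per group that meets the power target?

Set Φ(δ − 2.241) = 0.75; then δ − 2.241 = Φ⁻¹(0.75) = 0.674, giving δ = 2.916.
(For δ > 0 the lower-tail rejection region contributes negligibly to power, so the one-term inversion is standard.)
δ = d·√(n/2) ⇒ n = 2(δ/d)² = 2 × (2.916 / 0.46)² = 80.36.
Rounding up, n = 81 per group.

n = 81 per group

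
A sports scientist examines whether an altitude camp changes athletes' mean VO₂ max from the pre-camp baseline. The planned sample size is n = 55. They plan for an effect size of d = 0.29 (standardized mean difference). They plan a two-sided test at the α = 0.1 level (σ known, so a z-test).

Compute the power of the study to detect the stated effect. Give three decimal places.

Noncentrality parameter: δ = d·√n = 0.29 × √55 = 2.1507
Two-sided α = 0.1 → critical value z_{0.05} = 1.645.
Power = Φ(δ − 1.645) + Φ(−δ − 1.645) = Φ(0.506) + Φ(-3.796) = 0.6935 + 0.0001 = 0.6936.

Power ≈ 0.694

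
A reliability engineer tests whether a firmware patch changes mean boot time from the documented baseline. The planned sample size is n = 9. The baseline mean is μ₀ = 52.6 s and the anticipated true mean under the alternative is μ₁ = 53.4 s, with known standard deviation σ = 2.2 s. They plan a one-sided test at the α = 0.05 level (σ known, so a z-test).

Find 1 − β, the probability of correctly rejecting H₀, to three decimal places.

Power ≈ 0.290

Standardized effect: d = |μ₁ − μ₀| / σ = |53.4 − 52.6| / 2.2 = 0.3636
Noncentrality parameter: δ = d·√n = 0.3636 × √9 = 1.0909
Critical value for a one-sided test at α = 0.05: z_α = 1.645.
Power = Φ(δ − 1.645) = Φ(-0.554) = 0.2898.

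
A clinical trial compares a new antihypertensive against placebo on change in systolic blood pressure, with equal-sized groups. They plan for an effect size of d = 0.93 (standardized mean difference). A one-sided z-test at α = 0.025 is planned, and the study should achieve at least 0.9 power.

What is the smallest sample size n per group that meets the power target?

Set Φ(δ − 1.960) = 0.9; then δ − 1.960 = Φ⁻¹(0.9) = 1.282, giving δ = 3.242.
δ = d·√(n/2) ⇒ n = 2(δ/d)² = 2 × (3.242 / 0.93)² = 24.30.
Rounding up, n = 25 per group.

n = 25 per group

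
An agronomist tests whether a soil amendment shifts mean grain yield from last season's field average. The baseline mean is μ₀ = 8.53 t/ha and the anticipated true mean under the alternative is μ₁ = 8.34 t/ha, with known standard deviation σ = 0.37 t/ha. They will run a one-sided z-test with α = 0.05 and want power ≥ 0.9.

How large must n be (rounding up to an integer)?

Standardized effect: d = |μ₁ − μ₀| / σ = |8.34 − 8.53| / 0.37 = 0.5135
Set Φ(δ − 1.645) = 0.9; then δ − 1.645 = Φ⁻¹(0.9) = 1.282, giving δ = 2.926.
δ = d·√n ⇒ n = (δ/d)² = (2.926 / 0.5135)² = 32.48.
Round up to the next whole unit.

n = 33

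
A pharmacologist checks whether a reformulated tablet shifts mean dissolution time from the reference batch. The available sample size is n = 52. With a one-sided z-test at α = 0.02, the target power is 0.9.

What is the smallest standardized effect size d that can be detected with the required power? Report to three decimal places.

Need Φ(δ − 2.054) = 0.9, so δ = 2.054 + 1.282 = 3.335.
δ = d·√n ⇒ d = δ/√n = 3.335/√52 = 0.4625.

d ≈ 0.463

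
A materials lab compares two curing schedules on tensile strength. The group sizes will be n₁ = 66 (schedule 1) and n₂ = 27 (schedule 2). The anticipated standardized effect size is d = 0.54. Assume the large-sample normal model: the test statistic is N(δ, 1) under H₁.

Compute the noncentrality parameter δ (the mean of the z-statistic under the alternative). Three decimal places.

δ ≈ 2.364

δ = d / √(1/n₁ + 1/n₂) = 0.54 / √(1/66 + 1/27) = 2.3638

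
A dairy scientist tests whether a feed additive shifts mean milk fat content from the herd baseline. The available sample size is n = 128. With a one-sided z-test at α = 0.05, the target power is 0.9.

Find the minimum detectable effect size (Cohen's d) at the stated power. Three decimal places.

d ≈ 0.259

Required noncentrality: δ = z_{0.05} + z_{0.10} = 1.645 + 1.282 = 2.926.
δ = d·√n ⇒ d = δ/√n = 2.926/√128 = 0.2587.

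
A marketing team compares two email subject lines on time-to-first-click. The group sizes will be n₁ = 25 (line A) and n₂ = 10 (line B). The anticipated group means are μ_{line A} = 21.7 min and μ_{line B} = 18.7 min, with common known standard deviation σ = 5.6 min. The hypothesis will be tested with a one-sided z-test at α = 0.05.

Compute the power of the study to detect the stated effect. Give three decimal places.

Power ≈ 0.416

Standardized effect: d = |μ_{line A} − μ_{line B}| / σ = |21.7 − 18.7| / 5.6 = 0.5357
Noncentrality parameter: δ = d / √(1/n₁ + 1/n₂) = 0.5357 / √(1/25 + 1/10) = 1.4318
One-sided α = 0.05 → critical value z_{0.05} = 1.645.
Power = Φ(δ − 1.645) = Φ(-0.213) = 0.4156.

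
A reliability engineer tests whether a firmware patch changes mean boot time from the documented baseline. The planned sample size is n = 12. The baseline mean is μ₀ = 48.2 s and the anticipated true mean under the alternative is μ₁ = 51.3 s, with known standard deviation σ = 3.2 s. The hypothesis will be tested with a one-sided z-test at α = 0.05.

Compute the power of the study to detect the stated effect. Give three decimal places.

Power ≈ 0.956

Standardized effect: d = |μ₁ − μ₀| / σ = |51.3 − 48.2| / 3.2 = 0.9688
Noncentrality parameter: δ = d·√n = 0.9688 × √12 = 3.3558
Critical value for a one-sided test at α = 0.05: z_α = 1.645.
Power = P(Z > 1.645 − δ) = Φ(1.711) = 0.9565.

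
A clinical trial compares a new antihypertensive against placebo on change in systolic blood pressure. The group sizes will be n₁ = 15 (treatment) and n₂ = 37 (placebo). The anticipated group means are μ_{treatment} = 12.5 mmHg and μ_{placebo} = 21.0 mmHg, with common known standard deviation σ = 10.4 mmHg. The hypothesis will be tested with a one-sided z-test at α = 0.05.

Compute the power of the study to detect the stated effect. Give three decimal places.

Standardized effect: d = |μ_{treatment} − μ_{placebo}| / σ = |12.5 − 21.0| / 10.4 = 0.8173
Noncentrality parameter: δ = d / √(1/n₁ + 1/n₂) = 0.8173 / √(1/15 + 1/37) = 2.6701
One-sided α = 0.05 → critical value z_{0.05} = 1.645.
Power = Φ(δ − 1.645) = Φ(1.025) = 0.8474.

Power ≈ 0.847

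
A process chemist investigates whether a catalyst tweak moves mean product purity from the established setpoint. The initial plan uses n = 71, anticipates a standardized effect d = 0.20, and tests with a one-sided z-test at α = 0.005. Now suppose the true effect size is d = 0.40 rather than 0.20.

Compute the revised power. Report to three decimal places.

With d = 0.40: δ = d·√n = 0.40 × √71 = 3.3705. Critical value z_{0.005} = 2.576.
Revised power = Φ(δ − 2.576) = Φ(0.795) = 0.7866.

Power ≈ 0.787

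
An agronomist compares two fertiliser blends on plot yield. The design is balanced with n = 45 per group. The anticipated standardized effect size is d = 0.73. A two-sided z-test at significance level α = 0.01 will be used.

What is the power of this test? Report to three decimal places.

Power ≈ 0.812

Noncentrality parameter: δ = d·√(n/2) = 0.73 × √(45/2) = 3.4627
Two-sided α = 0.01 → critical value z_{0.005} = 2.576.
Power = Φ(δ − 2.576) + Φ(−δ − 2.576) = Φ(0.887) + Φ(-6.039) = 0.8124 + 0.0000 = 0.8124.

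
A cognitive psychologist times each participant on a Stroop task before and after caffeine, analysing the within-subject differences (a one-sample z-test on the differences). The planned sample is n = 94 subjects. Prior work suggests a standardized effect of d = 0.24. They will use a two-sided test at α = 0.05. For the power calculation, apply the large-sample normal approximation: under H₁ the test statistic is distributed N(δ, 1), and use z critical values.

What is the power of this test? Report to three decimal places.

Noncentrality parameter: δ = d·√n = 0.24 × √94 = 2.3269
Critical value for a two-sided test at α = 0.05: z_{α/2} = 1.960.
Power = Φ(δ − 1.960) + Φ(−δ − 1.960) = Φ(0.367) + Φ(-4.287) = 0.6432 + 0.0000 = 0.6432.

Power ≈ 0.643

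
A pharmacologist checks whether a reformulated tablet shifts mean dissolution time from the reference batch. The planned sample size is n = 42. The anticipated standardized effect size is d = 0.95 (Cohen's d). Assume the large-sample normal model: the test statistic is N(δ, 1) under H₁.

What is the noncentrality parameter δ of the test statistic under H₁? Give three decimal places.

δ ≈ 6.157

The noncentrality parameter scales effect size by the design's sample-size factor: δ = d·√n = 0.95 × √42 = 6.1567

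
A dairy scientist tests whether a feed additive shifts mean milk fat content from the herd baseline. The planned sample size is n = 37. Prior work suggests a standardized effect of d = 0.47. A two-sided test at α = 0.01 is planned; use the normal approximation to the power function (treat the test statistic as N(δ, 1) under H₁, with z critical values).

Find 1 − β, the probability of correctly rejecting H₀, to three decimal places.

Power ≈ 0.611

Noncentrality parameter: δ = d·√n = 0.47 × √37 = 2.8589
Two-sided α = 0.01 → critical value z_{0.005} = 2.576.
Power = Φ(δ − 2.576) + Φ(−δ − 2.576) = Φ(0.283) + Φ(-5.435) = 0.6114 + 0.0000 = 0.6114.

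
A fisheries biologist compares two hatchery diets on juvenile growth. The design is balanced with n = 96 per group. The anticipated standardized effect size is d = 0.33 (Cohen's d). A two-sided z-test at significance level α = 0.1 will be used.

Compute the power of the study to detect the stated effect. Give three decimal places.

Noncentrality parameter: δ = d·√(n/2) = 0.33 × √(96/2) = 2.2863
Two-sided α = 0.1 → critical value z_{0.05} = 1.645.
Power = Φ(δ − 1.645) + Φ(−δ − 1.645) = Φ(0.641) + Φ(-3.931) = 0.7394 + 0.0000 = 0.7394.

Power ≈ 0.739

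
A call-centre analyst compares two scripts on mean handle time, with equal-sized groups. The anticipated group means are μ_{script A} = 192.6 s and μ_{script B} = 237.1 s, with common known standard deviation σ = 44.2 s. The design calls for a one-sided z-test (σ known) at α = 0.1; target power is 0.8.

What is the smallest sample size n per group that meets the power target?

Standardized effect: d = |μ_{script A} − μ_{script B}| / σ = |192.6 − 237.1| / 44.2 = 1.0068
For power 0.8 need Φ(δ − z_{0.1}) = 0.8, so δ = z_{0.1} + z_{0.20} = 1.282 + 0.842 = 2.123.
δ = d·√(n/2) ⇒ n = 2(δ/d)² = 2 × (2.123 / 1.0068)² = 8.89.
Rounding up, n = 9 per group.

n = 9 per group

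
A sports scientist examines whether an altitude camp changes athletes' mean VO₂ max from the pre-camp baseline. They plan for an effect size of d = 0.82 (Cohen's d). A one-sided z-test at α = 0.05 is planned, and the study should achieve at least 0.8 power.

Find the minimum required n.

n = 10

For power 0.8 need Φ(δ − z_{0.05}) = 0.8, so δ = z_{0.05} + z_{0.20} = 1.645 + 0.842 = 2.486.
δ = d·√n ⇒ n = (δ/d)² = (2.486 / 0.82)² = 9.19.
Round up to the next whole unit.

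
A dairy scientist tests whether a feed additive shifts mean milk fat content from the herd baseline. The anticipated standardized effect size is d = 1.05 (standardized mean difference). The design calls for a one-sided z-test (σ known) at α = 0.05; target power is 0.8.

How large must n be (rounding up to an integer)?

n = 6

Set Φ(δ − 1.645) = 0.8; then δ − 1.645 = Φ⁻¹(0.8) = 0.842, giving δ = 2.486.
δ = d·√n ⇒ n = (δ/d)² = (2.486 / 1.05)² = 5.61.
Rounding up, n = 6.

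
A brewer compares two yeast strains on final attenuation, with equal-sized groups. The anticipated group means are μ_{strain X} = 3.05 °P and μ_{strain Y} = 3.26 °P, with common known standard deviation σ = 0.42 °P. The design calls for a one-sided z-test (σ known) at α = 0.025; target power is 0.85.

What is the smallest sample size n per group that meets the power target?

n = 72 per group

Standardized effect: d = |μ_{strain X} − μ_{strain Y}| / σ = |3.05 − 3.26| / 0.42 = 0.5000
For power 0.85 need Φ(δ − z_{0.025}) = 0.85, so δ = z_{0.025} + z_{0.15} = 1.960 + 1.036 = 2.996.
δ = d·√(n/2) ⇒ n = 2(δ/d)² = 2 × (2.996 / 0.5000)² = 71.83.
Round up to the next whole unit.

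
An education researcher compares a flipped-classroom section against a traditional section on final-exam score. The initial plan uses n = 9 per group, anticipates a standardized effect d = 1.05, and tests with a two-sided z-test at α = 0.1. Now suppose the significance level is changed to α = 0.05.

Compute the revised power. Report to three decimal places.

Power ≈ 0.605

δ = d·√(n/2) = 1.05 × √(9/2) = 2.2274 (unchanged). New critical value: z_{0.025} = 1.960.
Revised power = Φ(δ − 1.960) + Φ(−δ − 1.960) = Φ(0.267) + Φ(-4.187) = 0.6054 + 0.0000 = 0.6054.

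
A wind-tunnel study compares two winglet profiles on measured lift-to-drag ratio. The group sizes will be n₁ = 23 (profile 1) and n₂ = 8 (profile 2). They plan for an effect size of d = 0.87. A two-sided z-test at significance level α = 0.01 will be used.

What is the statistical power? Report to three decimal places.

Power ≈ 0.324

Noncentrality parameter: δ = d / √(1/n₁ + 1/n₂) = 0.87 / √(1/23 + 1/8) = 2.1196
Critical value for a two-sided test at α = 0.01: z_{α/2} = 2.576.
Power = Φ(δ − 2.576) + Φ(−δ − 2.576) = Φ(-0.456) + Φ(-4.695) = 0.3241 + 0.0000 = 0.3241.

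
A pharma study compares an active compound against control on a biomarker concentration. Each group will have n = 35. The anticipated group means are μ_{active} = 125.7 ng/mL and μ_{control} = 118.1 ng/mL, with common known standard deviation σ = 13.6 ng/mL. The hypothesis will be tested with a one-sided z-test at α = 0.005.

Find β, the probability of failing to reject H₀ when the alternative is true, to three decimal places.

β ≈ 0.594

Standardized effect: d = |μ_{active} − μ_{control}| / σ = |125.7 − 118.1| / 13.6 = 0.5588
Noncentrality parameter: δ = d·√(n/2) = 0.5588 × √(35/2) = 2.3377
Critical value for a one-sided test at α = 0.005: z_α = 2.576.
Power = P(Z > 2.576 − δ) = Φ(-0.238) = 0.4059.
Type II error: β = 1 − power = 1 − 0.4059 = 0.5941.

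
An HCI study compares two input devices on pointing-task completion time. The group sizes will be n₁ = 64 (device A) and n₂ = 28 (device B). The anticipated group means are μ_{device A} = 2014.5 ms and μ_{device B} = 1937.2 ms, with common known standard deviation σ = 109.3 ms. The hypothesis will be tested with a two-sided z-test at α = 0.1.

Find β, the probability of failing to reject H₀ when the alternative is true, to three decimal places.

Standardized effect: d = |μ_{device A} − μ_{device B}| / σ = |2014.5 − 1937.2| / 109.3 = 0.7072
Noncentrality parameter: δ = d / √(1/n₁ + 1/n₂) = 0.7072 / √(1/64 + 1/28) = 3.1213
Two-sided α = 0.1 → critical value z_{0.05} = 1.645.
Power = Φ(δ − 1.645) + Φ(−δ − 1.645) = Φ(1.476) + Φ(-4.766) = 0.9301 + 0.0000 = 0.9301.
Type II error: β = 1 − power = 1 − 0.9301 = 0.0699.

β ≈ 0.070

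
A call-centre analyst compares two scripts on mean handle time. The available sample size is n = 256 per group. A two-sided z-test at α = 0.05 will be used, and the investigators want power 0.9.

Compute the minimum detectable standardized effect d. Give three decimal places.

d ≈ 0.287

Need Φ(δ − 1.960) = 0.9, so δ = 1.960 + 1.282 = 3.242.
(Lower-tail contribution to power is negligible for δ > 0.)
δ = d·√(n/2) ⇒ d = δ/√(n/2) = 3.242/√(256/2) = 0.2865.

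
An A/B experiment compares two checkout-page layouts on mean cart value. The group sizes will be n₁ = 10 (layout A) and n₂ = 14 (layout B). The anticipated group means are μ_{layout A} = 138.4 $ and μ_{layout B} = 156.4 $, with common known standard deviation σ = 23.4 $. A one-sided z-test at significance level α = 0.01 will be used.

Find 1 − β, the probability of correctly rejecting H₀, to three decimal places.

Power ≈ 0.320

Standardized effect: d = |μ_{layout A} − μ_{layout B}| / σ = |138.4 − 156.4| / 23.4 = 0.7692
Noncentrality parameter: δ = d / √(1/n₁ + 1/n₂) = 0.7692 / √(1/10 + 1/14) = 1.8579
One-sided α = 0.01 → critical value z_{0.01} = 2.326.
Power = Φ(δ − 2.326) = Φ(-0.468) = 0.3197.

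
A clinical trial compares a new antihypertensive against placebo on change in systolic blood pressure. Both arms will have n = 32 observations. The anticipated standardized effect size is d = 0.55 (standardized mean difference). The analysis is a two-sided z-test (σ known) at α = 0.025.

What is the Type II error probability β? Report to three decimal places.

Noncentrality parameter: δ = d·√(n/2) = 0.55 × √(32/2) = 2.2000
Two-sided α = 0.025 → critical value z_{0.0125} = 2.241.
Power = Φ(δ − 2.241) + Φ(−δ − 2.241) = Φ(-0.041) + Φ(-4.441) = 0.4835 + 0.0000 = 0.4835.
Type II error: β = 1 − power = 1 − 0.4835 = 0.5165.

β ≈ 0.517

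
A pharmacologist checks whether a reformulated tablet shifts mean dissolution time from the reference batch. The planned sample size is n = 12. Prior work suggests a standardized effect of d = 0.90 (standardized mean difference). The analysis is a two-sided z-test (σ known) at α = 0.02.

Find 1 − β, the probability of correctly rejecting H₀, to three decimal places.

Noncentrality parameter: δ = d·√n = 0.90 × √12 = 3.1177
Critical value for a two-sided test at α = 0.02: z_{α/2} = 2.326.
Power = Φ(δ − 2.326) + Φ(−δ − 2.326) = Φ(0.791) + Φ(-5.444) = 0.7856 + 0.0000 = 0.7856.

Power ≈ 0.786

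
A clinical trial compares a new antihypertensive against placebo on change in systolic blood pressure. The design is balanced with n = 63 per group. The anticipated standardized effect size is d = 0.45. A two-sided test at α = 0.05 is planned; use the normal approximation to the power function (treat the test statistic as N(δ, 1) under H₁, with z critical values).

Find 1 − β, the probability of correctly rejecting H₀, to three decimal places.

Power ≈ 0.714

Noncentrality parameter: δ = d·√(n/2) = 0.45 × √(63/2) = 2.5256
Two-sided α = 0.05 → critical value z_{0.025} = 1.960.
Power = Φ(δ − 1.960) + Φ(−δ − 1.960) = Φ(0.566) + Φ(-4.486) = 0.7142 + 0.0000 = 0.7142.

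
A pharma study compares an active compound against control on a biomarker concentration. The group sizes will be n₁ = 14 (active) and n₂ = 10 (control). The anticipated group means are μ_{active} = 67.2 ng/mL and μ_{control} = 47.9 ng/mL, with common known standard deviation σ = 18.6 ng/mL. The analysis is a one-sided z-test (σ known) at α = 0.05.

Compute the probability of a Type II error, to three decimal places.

Standardized effect: d = |μ_{active} − μ_{control}| / σ = |67.2 − 47.9| / 18.6 = 1.0376
Noncentrality parameter: λ = d / √(1/n₁ + 1/n₂) = 1.0376 / √(1/14 + 1/10) = 2.5061
One-sided α = 0.05 → critical value z_{0.05} = 1.645.
Power = Φ(λ − 1.645) = Φ(0.861) = 0.8055.
Type II error: β = 1 − power = 1 − 0.8055 = 0.1945.

β ≈ 0.195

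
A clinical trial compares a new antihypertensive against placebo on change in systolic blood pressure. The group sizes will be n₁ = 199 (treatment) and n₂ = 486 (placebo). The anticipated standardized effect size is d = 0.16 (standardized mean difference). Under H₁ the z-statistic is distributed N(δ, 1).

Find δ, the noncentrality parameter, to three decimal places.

δ ≈ 1.901

δ = d / √(1/n₁ + 1/n₂) = 0.16 / √(1/199 + 1/486) = 1.9012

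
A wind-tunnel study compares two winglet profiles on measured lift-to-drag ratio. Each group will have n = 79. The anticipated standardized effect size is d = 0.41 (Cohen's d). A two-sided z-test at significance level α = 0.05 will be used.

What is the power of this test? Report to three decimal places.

Power ≈ 0.731

Noncentrality parameter: δ = d·√(n/2) = 0.41 × √(79/2) = 2.5768
Two-sided α = 0.05 → critical value z_{0.025} = 1.960.
Power = Φ(δ − 1.960) + Φ(−δ − 1.960) = Φ(0.617) + Φ(-4.537) = 0.7313 + 0.0000 = 0.7313.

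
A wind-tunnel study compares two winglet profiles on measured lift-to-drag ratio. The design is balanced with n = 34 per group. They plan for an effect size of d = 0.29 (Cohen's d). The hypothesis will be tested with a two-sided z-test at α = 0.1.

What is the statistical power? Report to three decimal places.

Power ≈ 0.329

Noncentrality parameter: δ = d·√(n/2) = 0.29 × √(34/2) = 1.1957
Two-sided α = 0.1 → critical value z_{0.05} = 1.645.
Power = Φ(δ − 1.645) + Φ(−δ − 1.645) = Φ(-0.449) + Φ(-2.841) = 0.3267 + 0.0023 = 0.3289.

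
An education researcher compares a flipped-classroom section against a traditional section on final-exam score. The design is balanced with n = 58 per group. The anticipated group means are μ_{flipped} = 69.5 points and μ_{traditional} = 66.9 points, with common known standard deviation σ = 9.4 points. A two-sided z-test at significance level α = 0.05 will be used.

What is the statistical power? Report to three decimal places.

Power ≈ 0.319

Standardized effect: d = |μ_{flipped} − μ_{traditional}| / σ = |69.5 − 66.9| / 9.4 = 0.2766
Noncentrality parameter: λ = d·√(n/2) = 0.2766 × √(58/2) = 1.4895
Two-sided α = 0.05 → critical value z_{0.025} = 1.960.
Power = Φ(λ − 1.960) + Φ(−λ − 1.960) = Φ(-0.470) + Φ(-3.449) = 0.3190 + 0.0003 = 0.3193.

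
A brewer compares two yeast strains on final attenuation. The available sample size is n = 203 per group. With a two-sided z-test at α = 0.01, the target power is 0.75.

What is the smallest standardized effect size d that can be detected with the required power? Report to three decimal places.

Required noncentrality: δ = z_{0.005} + z_{0.25} = 2.576 + 0.674 = 3.250.
(Lower-tail contribution to power is negligible for δ > 0.)
δ = d·√(n/2) ⇒ d = δ/√(n/2) = 3.250/√(203/2) = 0.3226.

d ≈ 0.323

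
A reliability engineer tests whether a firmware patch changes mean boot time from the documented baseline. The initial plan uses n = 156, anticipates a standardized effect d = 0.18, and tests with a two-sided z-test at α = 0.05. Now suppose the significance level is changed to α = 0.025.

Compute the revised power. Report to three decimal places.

Power ≈ 0.503

δ = d·√n = 0.18 × √156 = 2.2482 (unchanged). New critical value: z_{0.0125} = 2.241.
Revised power = Φ(δ − 2.241) + Φ(−δ − 2.241) = Φ(0.007) + Φ(-4.490) = 0.5027 + 0.0000 = 0.5027.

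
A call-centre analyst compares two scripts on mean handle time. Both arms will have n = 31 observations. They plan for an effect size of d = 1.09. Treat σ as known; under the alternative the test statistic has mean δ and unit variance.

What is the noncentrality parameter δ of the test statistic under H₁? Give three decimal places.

δ ≈ 4.291

δ = d·√(n/2) = 1.09 × √(31/2) = 4.2913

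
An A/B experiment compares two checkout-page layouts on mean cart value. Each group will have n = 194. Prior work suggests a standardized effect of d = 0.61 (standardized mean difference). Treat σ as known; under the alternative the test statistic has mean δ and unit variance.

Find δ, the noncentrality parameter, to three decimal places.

δ ≈ 6.008

The noncentrality parameter scales effect size by the design's sample-size factor: δ = d·√(n/2) = 0.61 × √(194/2) = 6.0078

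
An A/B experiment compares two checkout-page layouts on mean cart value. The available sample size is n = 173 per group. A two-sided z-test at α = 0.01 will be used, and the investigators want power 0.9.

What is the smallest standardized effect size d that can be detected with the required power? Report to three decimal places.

d ≈ 0.415

Need Φ(δ − 2.576) = 0.9, so δ = 2.576 + 1.282 = 3.857.
(Lower-tail contribution to power is negligible for δ > 0.)
δ = d·√(n/2) ⇒ d = δ/√(n/2) = 3.857/√(173/2) = 0.4147.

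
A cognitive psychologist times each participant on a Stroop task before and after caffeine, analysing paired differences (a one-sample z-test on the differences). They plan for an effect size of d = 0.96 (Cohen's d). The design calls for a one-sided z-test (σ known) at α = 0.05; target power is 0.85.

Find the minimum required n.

Set Φ(δ − 1.645) = 0.85; then δ − 1.645 = Φ⁻¹(0.85) = 1.036, giving δ = 2.681.
δ = d·√n ⇒ n = (δ/d)² = (2.681 / 0.96)² = 7.80.
Round up to the next whole unit.

n = 8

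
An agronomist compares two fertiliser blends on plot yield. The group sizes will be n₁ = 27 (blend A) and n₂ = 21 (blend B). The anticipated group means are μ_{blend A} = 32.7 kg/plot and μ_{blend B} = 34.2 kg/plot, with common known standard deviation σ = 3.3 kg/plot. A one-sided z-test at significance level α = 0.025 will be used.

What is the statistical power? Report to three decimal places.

Standardized effect: d = |μ_{blend A} − μ_{blend B}| / σ = |32.7 − 34.2| / 3.3 = 0.4545
Noncentrality parameter: δ = d / √(1/n₁ + 1/n₂) = 0.4545 / √(1/27 + 1/21) = 1.5622
One-sided α = 0.025 → critical value z_{0.025} = 1.960.
Power = P(Z > 1.960 − δ) = Φ(-0.398) = 0.3454.

Power ≈ 0.345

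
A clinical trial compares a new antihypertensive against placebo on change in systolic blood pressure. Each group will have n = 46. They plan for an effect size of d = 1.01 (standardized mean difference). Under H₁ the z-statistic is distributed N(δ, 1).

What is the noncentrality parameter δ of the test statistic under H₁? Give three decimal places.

δ ≈ 4.844

δ = d·√(n/2) = 1.01 × √(46/2) = 4.8438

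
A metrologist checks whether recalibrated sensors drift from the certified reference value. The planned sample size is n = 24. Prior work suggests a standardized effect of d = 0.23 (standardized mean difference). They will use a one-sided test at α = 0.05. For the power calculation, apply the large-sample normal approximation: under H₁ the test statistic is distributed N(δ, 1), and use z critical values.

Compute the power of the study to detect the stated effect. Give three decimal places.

Noncentrality parameter: δ = d·√n = 0.23 × √24 = 1.1268
Critical value for a one-sided test at α = 0.05: z_α = 1.645.
Power = P(Z > 1.645 − δ) = Φ(-0.518) = 0.3022.

Power ≈ 0.302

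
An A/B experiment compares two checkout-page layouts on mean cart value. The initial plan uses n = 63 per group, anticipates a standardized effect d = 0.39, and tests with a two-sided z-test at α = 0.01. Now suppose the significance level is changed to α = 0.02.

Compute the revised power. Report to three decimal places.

Power ≈ 0.445

δ = d·√(n/2) = 0.39 × √(63/2) = 2.1889 (unchanged). New critical value: z_{0.01} = 2.326.
Revised power = Φ(δ − 2.326) + Φ(−δ − 2.326) = Φ(-0.137) + Φ(-4.515) = 0.4453 + 0.0000 = 0.4453.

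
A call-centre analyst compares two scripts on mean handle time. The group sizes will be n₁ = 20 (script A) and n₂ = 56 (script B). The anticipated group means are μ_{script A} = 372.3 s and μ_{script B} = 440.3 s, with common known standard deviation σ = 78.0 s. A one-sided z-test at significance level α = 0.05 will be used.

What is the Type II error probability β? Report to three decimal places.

Standardized effect: d = |μ_{script A} − μ_{script B}| / σ = |372.3 − 440.3| / 78.0 = 0.8718
Noncentrality parameter: δ = d / √(1/n₁ + 1/n₂) = 0.8718 / √(1/20 + 1/56) = 3.3467
Critical value for a one-sided test at α = 0.05: z_α = 1.645.
Power = Φ(δ − 1.645) = Φ(1.702) = 0.9556.
Type II error: β = 1 − power = 1 − 0.9556 = 0.0444.

β ≈ 0.044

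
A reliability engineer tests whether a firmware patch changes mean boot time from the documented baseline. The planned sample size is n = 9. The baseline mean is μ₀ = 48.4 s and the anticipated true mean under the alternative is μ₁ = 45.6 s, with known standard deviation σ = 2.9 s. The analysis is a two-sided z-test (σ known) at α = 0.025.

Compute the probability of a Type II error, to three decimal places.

Standardized effect: d = |μ₁ − μ₀| / σ = |45.6 − 48.4| / 2.9 = 0.9655
Noncentrality parameter: δ = d·√n = 0.9655 × √9 = 2.8966
Critical value for a two-sided test at α = 0.025: z_{α/2} = 2.241.
Power = Φ(δ − 2.241) + Φ(−δ − 2.241) = Φ(0.655) + Φ(-5.138) = 0.7438 + 0.0000 = 0.7438.
Type II error: β = 1 − power = 1 − 0.7438 = 0.2562.

β ≈ 0.256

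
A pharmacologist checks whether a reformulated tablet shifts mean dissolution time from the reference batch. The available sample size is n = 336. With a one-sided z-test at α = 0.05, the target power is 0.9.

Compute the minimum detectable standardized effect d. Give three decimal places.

d ≈ 0.160

Required noncentrality: δ = z_{0.05} + z_{0.10} = 1.645 + 1.282 = 2.926.
δ = d·√n ⇒ d = δ/√n = 2.926/√336 = 0.1596.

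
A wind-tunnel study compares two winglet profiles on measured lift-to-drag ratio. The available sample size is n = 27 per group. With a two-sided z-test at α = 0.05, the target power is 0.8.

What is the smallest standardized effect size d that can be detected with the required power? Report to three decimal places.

Need Φ(δ − 1.960) = 0.8, so δ = 1.960 + 0.842 = 2.802.
(The second rejection-region term Φ(−δ − z_{α/2}) is negligible and dropped.)
δ = d·√(n/2) ⇒ d = δ/√(n/2) = 2.802/√(27/2) = 0.7625.

d ≈ 0.762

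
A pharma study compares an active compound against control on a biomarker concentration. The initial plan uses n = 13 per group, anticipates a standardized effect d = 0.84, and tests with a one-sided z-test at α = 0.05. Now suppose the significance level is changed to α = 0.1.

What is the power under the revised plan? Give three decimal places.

Power ≈ 0.805

δ = d·√(n/2) = 0.84 × √(13/2) = 2.1416 (unchanged). New critical value: z_{0.1} = 1.282.
Revised power = P(Z > 1.282 − δ) = Φ(0.860) = 0.8051.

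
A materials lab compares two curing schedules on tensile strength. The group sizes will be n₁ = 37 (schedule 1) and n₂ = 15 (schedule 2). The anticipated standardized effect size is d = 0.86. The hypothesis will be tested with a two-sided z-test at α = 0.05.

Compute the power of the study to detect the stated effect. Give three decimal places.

Noncentrality parameter: δ = d / √(1/n₁ + 1/n₂) = 0.86 / √(1/37 + 1/15) = 2.8096
Critical value for a two-sided test at α = 0.05: z_{α/2} = 1.960.
Power = Φ(δ − 1.960) + Φ(−δ − 1.960) = Φ(0.850) + Φ(-4.770) = 0.8022 + 0.0000 = 0.8022.

Power ≈ 0.802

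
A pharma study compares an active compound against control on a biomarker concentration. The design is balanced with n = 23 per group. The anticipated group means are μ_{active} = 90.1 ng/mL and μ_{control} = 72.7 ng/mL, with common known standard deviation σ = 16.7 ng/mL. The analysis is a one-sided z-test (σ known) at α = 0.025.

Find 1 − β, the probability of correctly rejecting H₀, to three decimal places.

Standardized effect: d = |μ_{active} − μ_{control}| / σ = |90.1 − 72.7| / 16.7 = 1.0419
Noncentrality parameter: δ = d·√(n/2) = 1.0419 × √(23/2) = 3.5333
Critical value for a one-sided test at α = 0.025: z_α = 1.960.
Power = P(Z > 1.960 − δ) = Φ(1.573) = 0.9422.

Power ≈ 0.942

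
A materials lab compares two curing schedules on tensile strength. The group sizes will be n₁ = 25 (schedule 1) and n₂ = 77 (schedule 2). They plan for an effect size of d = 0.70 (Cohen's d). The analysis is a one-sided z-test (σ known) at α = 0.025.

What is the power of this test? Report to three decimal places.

Noncentrality parameter: δ = d / √(1/n₁ + 1/n₂) = 0.70 / √(1/25 + 1/77) = 3.0410
Critical value for a one-sided test at α = 0.025: z_α = 1.960.
Power = P(Z > 1.960 − δ) = Φ(1.081) = 0.8602.

Power ≈ 0.860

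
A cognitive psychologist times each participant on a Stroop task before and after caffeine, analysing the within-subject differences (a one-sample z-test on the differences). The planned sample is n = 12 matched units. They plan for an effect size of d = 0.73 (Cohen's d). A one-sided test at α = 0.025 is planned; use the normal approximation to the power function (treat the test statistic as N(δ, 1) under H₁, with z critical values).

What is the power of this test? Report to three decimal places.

Noncentrality parameter: δ = d·√n = 0.73 × √12 = 2.5288
One-sided α = 0.025 → critical value z_{0.025} = 1.960.
Power = P(Z > 1.960 − δ) = Φ(0.569) = 0.7153.

Power ≈ 0.715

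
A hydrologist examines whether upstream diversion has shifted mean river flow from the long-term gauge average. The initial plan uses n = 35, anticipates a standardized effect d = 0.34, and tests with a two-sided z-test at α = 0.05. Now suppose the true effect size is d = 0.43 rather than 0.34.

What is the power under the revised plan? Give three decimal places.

Power ≈ 0.720

With d = 0.43: δ = d·√n = 0.43 × √35 = 2.5439. Critical value z_{0.025} = 1.960.
Revised power = Φ(δ − 1.960) + Φ(−δ − 1.960) = Φ(0.584) + Φ(-4.504) = 0.7204 + 0.0000 = 0.7204.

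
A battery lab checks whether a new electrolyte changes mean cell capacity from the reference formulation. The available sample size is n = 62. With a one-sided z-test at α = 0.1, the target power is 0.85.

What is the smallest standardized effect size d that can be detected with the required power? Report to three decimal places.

Need Φ(δ − 1.282) = 0.85, so δ = 1.282 + 1.036 = 2.318.
δ = d·√n ⇒ d = δ/√n = 2.318/√62 = 0.2944.

d ≈ 0.294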